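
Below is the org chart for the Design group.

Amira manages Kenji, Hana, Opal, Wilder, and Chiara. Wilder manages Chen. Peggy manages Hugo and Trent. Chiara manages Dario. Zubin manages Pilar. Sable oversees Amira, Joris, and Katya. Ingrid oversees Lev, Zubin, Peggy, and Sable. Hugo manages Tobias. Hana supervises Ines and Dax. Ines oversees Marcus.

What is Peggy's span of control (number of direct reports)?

2

Peggy directly manages Hugo, Trent. That is 2 direct reports.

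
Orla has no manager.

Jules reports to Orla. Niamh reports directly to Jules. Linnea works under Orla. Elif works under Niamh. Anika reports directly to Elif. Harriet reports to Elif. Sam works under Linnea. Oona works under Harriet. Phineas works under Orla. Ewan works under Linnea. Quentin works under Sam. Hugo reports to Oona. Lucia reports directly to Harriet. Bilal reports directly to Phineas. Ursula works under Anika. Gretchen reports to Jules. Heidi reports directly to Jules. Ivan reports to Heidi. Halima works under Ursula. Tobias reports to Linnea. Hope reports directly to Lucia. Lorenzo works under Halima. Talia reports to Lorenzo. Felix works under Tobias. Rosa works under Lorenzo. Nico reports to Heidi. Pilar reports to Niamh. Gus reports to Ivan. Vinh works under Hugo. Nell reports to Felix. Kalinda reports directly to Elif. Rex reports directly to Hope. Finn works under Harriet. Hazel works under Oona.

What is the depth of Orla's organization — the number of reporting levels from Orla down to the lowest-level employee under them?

8

The longest chain under Orla runs Orla → Jules → Niamh → Elif → Anika → Ursula → Halima → Lorenzo → Rosa, which is 8 levels below Orla.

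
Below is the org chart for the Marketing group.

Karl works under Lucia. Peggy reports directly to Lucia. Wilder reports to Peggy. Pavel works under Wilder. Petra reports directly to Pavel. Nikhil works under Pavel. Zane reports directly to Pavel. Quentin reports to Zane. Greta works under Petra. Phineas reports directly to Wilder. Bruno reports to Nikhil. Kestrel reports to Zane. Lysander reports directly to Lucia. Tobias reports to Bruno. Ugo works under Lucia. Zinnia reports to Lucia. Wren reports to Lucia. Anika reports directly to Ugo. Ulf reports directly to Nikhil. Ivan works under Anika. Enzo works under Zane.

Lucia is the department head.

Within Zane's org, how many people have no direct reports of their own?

3

The people in Zane's organization with no one reporting to them are Enzo, Kestrel, Quentin. That is 3.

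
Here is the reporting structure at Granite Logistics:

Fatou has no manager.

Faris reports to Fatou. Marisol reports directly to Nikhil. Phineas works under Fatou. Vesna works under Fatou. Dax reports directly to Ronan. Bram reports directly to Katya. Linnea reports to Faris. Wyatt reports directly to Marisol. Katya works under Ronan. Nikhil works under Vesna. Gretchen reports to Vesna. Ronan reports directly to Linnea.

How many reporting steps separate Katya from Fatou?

Chain from Katya up to Fatou: Katya → Ronan → Linnea → Faris → Fatou. That is 4 steps up, so Katya is 4 levels below Fatou.

4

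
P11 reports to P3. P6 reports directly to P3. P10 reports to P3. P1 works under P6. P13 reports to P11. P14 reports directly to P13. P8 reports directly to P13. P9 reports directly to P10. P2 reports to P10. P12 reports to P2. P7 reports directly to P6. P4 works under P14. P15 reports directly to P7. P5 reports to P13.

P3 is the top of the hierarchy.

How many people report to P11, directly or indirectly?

5

P11 directly manages P13. Under P13: P5, P8, P14, P4 (4). That's 5 in total.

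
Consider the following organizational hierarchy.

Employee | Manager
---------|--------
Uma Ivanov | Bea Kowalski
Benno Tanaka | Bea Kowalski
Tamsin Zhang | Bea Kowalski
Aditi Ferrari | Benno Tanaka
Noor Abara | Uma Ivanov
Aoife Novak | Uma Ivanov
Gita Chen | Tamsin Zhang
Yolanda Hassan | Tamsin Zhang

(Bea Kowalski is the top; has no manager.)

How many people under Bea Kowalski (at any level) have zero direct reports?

5

The people in Bea Kowalski's organization with no one reporting to them are Yolanda Hassan, Gita Chen, Aditi Ferrari, Aoife Novak, Noor Abara. That is 5.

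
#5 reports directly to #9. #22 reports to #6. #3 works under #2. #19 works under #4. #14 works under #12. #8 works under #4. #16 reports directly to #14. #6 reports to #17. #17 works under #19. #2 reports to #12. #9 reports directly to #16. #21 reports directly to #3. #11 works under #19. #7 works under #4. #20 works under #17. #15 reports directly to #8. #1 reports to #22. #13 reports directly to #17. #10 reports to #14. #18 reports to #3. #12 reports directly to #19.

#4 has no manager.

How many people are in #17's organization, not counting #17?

#17 directly manages #20, #13, #6. #20 has no reports. #13 has no reports. Under #6: #22, #1 (2). So #17's organization is 3 direct reports plus everyone under them: 1 + 1 + 3 = 5.

5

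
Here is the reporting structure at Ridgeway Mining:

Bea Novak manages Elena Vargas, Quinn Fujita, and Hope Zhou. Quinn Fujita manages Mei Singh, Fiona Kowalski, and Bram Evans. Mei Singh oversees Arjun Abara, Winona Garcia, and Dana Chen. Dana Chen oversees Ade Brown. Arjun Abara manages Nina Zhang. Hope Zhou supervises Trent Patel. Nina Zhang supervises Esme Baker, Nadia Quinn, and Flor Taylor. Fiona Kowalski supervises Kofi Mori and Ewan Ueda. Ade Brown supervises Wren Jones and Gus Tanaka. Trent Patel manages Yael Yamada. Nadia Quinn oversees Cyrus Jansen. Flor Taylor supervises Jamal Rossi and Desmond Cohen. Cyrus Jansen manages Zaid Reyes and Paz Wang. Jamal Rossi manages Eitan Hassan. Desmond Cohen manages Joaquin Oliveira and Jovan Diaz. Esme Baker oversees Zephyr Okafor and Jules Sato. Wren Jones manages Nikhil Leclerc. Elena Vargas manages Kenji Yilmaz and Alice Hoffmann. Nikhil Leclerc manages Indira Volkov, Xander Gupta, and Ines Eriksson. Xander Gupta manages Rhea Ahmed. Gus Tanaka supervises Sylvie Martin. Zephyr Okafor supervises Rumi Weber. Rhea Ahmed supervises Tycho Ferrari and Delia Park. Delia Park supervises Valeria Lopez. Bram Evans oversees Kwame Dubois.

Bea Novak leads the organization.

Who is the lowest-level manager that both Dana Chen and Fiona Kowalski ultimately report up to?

Quinn Fujita

Dana Chen's chain of managers is Mei Singh, Quinn Fujita, Bea Novak. Fiona Kowalski's chain of managers is Quinn Fujita, Bea Novak. The first manager that appears in both chains is Quinn Fujita.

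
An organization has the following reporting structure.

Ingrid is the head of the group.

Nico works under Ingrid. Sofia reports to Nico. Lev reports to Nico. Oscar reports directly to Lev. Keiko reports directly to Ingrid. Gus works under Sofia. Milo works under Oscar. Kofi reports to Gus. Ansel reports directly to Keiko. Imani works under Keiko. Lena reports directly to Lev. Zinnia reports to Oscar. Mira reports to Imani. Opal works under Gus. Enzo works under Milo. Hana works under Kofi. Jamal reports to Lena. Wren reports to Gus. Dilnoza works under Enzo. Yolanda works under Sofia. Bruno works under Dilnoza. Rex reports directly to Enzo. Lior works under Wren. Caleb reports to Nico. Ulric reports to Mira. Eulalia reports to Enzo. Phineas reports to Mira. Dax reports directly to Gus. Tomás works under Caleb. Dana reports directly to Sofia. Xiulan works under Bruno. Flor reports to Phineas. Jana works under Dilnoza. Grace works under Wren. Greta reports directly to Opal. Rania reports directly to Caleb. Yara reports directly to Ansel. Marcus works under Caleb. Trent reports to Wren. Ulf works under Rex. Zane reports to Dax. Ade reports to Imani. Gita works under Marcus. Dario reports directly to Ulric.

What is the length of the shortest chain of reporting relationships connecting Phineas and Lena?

7

Phineas is 4 levels below Ingrid, and Lena is 3 levels below Ingrid (their lowest common manager). The shortest path runs up from Phineas to Ingrid and back down to Lena: 4 + 3 = 7 links.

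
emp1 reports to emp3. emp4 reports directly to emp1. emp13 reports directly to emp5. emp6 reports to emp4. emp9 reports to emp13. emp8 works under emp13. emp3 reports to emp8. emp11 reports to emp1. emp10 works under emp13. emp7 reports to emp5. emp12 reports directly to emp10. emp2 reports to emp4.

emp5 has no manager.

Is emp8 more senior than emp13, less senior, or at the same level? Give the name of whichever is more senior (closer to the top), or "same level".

emp13

emp8 is 2 levels below emp5; emp13 is 1. emp13 is higher.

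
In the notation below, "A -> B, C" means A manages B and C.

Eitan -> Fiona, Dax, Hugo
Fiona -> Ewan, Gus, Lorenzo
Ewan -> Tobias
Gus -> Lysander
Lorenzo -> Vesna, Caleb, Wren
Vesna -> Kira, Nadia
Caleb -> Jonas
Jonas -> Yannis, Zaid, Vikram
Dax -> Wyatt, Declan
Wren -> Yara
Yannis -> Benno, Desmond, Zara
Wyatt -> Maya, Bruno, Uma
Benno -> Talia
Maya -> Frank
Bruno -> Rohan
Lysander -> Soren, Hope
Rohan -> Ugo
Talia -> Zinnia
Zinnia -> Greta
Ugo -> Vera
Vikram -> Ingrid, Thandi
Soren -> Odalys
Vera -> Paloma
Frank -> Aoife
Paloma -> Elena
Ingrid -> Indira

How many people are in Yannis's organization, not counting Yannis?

6

Yannis directly manages Benno, Desmond, Zara. Under Benno: Talia, Zinnia, Greta (3). Desmond has no reports. Zara has no reports. So Yannis's organization is 3 direct reports plus everyone under them: 4 + 1 + 1 = 6.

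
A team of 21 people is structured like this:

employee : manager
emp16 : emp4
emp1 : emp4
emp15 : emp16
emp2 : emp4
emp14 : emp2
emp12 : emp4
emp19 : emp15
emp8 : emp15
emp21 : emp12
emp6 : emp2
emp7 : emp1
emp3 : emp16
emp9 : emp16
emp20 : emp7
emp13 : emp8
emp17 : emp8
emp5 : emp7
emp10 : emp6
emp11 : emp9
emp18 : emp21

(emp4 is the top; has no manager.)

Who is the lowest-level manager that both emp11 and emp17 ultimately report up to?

emp16

emp11's chain of managers is emp9, emp16, emp4. emp17's chain of managers is emp8, emp15, emp16, emp4. The first manager that appears in both chains is emp16.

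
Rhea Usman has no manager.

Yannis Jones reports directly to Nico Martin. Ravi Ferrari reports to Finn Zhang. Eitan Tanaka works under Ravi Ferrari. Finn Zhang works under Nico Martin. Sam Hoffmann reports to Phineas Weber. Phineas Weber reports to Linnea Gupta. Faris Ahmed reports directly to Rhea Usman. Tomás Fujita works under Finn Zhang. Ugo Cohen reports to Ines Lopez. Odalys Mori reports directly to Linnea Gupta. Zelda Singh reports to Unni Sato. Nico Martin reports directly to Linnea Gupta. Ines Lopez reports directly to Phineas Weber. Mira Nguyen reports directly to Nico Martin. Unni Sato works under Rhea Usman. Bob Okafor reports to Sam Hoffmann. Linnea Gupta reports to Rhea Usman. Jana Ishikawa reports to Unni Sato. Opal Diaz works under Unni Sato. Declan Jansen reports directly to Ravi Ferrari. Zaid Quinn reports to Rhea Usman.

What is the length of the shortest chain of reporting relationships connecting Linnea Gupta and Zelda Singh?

Linnea Gupta is 1 level below Rhea Usman, and Zelda Singh is 2 levels below Rhea Usman (their lowest common manager). The shortest path runs up from Linnea Gupta to Rhea Usman and back down to Zelda Singh: 1 + 2 = 3 links.

3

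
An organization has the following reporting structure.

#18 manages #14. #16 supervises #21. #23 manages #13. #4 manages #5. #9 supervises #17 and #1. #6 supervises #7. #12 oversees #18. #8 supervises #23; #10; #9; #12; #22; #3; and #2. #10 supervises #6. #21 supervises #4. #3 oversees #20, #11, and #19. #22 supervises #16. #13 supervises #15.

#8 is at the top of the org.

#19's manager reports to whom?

#19 reports to #3, and #3 reports to #8. So #19's skip-level manager is #8.

#8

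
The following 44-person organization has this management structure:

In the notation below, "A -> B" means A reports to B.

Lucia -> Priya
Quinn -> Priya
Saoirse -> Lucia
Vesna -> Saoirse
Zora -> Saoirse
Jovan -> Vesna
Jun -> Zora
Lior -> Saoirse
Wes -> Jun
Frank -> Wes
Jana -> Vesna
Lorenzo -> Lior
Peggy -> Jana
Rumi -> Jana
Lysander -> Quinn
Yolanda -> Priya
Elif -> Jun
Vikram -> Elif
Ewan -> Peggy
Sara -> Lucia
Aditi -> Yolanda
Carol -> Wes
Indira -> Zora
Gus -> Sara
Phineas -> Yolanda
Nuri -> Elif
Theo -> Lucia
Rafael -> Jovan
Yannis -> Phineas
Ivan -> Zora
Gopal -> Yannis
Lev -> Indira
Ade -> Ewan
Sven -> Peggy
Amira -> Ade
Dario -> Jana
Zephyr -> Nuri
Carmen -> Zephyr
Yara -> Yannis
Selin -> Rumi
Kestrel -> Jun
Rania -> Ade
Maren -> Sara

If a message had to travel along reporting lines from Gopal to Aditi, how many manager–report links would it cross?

Gopal is 3 levels below Yolanda, and Aditi is 1 level below Yolanda (their lowest common manager). The shortest path runs up from Gopal to Yolanda and back down to Aditi: 3 + 1 = 4 links.

4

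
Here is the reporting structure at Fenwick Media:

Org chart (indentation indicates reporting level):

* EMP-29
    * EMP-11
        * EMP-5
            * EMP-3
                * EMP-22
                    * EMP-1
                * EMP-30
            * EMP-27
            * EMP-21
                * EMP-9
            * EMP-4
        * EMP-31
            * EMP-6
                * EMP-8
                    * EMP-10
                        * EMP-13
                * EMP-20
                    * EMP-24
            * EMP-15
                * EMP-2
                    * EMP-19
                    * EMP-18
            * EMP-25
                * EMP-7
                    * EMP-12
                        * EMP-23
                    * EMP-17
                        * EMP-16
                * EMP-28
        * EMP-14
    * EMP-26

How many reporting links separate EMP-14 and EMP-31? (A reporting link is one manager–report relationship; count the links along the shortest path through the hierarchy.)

2

EMP-14 is 1 level below EMP-11, and EMP-31 is 1 level below EMP-11 (their lowest common manager). The shortest path runs up from EMP-14 to EMP-11 and back down to EMP-31: 1 + 1 = 2 links.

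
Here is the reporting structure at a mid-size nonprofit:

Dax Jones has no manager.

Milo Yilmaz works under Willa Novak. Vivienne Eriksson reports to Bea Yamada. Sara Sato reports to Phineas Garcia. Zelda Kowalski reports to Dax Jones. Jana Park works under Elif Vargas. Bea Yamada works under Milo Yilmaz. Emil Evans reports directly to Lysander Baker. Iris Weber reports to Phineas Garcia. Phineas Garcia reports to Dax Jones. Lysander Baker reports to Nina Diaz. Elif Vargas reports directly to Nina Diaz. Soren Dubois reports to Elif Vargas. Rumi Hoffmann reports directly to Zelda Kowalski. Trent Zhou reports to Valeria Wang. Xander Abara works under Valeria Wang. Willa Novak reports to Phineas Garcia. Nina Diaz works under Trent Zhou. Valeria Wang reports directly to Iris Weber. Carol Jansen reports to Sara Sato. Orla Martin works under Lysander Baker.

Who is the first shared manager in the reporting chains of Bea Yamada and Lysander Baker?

Bea Yamada's chain of managers is Milo Yilmaz, Willa Novak, Phineas Garcia, Dax Jones. Lysander Baker's chain of managers is Nina Diaz, Trent Zhou, Valeria Wang, Iris Weber, Phineas Garcia, Dax Jones. The first manager that appears in both chains is Phineas Garcia.

Phineas Garcia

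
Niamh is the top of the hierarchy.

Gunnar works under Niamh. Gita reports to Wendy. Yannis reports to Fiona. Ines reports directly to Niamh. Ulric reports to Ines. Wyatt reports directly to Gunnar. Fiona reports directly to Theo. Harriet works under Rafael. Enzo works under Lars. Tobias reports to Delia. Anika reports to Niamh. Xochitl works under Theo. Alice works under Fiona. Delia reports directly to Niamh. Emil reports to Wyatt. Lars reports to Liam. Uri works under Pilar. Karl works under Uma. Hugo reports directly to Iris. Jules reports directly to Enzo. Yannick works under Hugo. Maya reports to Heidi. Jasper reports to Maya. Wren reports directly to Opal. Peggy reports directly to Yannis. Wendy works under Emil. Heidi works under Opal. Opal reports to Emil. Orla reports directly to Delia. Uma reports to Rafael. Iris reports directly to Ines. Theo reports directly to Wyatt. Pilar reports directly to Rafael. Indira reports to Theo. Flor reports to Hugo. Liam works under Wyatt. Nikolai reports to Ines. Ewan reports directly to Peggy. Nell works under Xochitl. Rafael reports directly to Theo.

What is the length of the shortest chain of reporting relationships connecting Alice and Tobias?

7

Alice is 5 levels below Niamh, and Tobias is 2 levels below Niamh (their lowest common manager). The shortest path runs up from Alice to Niamh and back down to Tobias: 5 + 2 = 7 links.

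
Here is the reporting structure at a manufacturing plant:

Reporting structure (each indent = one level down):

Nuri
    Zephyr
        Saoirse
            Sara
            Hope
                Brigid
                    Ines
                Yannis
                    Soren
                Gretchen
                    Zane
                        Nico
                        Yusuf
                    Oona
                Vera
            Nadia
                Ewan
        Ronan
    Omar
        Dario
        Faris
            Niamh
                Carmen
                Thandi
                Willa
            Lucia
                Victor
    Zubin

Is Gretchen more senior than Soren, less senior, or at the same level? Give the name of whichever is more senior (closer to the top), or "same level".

Gretchen is 4 levels below Nuri; Soren is 5. Gretchen is higher.

Gretchen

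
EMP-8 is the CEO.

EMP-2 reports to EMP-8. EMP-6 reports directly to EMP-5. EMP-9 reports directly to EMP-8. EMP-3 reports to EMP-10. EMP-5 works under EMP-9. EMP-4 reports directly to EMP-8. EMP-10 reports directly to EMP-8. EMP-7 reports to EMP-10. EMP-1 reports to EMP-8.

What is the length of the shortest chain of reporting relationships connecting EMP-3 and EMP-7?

2

EMP-3 is 1 level below EMP-10, and EMP-7 is 1 level below EMP-10 (their lowest common manager). The shortest path runs up from EMP-3 to EMP-10 and back down to EMP-7: 1 + 1 = 2 links.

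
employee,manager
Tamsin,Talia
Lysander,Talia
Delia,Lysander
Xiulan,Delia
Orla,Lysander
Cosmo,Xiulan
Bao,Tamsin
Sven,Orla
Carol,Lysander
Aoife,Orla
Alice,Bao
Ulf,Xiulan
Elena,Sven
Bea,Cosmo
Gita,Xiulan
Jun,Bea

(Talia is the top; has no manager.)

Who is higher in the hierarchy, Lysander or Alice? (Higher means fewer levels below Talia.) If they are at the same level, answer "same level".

Lysander is 1 level below Talia; Alice is 3. Lysander is higher.

Lysander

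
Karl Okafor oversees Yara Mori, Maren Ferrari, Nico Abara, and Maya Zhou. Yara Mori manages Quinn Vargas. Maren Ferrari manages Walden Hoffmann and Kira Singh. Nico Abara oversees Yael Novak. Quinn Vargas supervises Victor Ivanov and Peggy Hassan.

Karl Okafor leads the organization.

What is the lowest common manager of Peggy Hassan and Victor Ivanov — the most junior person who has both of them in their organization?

Quinn Vargas

Peggy Hassan's chain of managers is Quinn Vargas, Yara Mori, Karl Okafor. Victor Ivanov's chain of managers is Quinn Vargas, Yara Mori, Karl Okafor. The first manager that appears in both chains is Quinn Vargas.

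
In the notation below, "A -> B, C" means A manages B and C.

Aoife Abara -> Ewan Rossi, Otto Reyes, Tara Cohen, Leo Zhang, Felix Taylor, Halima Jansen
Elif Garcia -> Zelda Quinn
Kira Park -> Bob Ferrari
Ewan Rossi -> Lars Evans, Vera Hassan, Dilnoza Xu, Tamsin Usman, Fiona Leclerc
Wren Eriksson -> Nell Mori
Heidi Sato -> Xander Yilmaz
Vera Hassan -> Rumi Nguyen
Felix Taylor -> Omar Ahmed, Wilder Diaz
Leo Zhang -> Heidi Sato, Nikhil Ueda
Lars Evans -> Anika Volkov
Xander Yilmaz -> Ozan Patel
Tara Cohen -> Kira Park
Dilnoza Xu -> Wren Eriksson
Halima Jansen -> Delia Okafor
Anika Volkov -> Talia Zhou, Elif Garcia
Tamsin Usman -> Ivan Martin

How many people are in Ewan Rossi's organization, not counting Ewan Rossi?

13

Ewan Rossi directly manages Lars Evans, Vera Hassan, Dilnoza Xu, Tamsin Usman, Fiona Leclerc. Under Lars Evans: Anika Volkov, Elif Garcia, Zelda Quinn, Talia Zhou (4). Under Vera Hassan: Rumi Nguyen (1). Under Dilnoza Xu: Wren Eriksson, Nell Mori (2). Under Tamsin Usman: Ivan Martin (1). Fiona Leclerc has no reports. So Ewan Rossi's organization is 5 direct reports plus everyone under them: 5 + 2 + 3 + 2 + 1 = 13.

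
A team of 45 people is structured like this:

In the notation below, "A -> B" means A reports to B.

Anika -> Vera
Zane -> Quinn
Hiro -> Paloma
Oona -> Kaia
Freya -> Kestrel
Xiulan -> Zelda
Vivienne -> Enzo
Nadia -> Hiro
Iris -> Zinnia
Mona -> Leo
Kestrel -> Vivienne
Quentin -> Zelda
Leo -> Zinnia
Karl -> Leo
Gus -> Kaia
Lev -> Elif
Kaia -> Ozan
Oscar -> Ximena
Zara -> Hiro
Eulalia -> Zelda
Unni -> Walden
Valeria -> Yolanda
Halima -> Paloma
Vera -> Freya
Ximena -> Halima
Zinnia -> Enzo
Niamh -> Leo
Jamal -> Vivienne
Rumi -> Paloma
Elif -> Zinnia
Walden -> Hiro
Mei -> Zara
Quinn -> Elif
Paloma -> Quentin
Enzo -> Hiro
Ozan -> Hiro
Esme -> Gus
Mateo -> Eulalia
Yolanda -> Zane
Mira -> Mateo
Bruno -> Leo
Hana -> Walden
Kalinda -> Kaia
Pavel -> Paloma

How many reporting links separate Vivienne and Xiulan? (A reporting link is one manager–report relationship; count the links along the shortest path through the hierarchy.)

6

Vivienne is 5 levels below Zelda, and Xiulan is 1 level below Zelda (their lowest common manager). The shortest path runs up from Vivienne to Zelda and back down to Xiulan: 5 + 1 = 6 links.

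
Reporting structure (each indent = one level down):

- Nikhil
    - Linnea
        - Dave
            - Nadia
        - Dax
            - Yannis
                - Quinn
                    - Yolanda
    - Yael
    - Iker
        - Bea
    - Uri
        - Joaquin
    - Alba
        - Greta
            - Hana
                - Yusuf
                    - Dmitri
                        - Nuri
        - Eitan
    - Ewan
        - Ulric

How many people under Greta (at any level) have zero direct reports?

The only person in Greta's organization with no one reporting to them is Nuri. That is 1.

1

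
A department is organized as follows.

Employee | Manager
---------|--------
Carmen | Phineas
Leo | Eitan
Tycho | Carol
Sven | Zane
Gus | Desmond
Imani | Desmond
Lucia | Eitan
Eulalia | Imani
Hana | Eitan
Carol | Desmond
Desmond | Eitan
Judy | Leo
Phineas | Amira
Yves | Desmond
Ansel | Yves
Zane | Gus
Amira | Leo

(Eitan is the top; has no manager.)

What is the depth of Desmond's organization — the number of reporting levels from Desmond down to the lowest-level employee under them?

3

The longest chain under Desmond runs Desmond → Gus → Zane → Sven, which is 3 levels below Desmond.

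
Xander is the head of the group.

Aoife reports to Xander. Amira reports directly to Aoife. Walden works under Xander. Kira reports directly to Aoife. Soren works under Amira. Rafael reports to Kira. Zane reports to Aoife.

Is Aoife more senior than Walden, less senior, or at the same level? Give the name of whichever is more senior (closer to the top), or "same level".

same level

Both Aoife and Walden are 1 level below Xander.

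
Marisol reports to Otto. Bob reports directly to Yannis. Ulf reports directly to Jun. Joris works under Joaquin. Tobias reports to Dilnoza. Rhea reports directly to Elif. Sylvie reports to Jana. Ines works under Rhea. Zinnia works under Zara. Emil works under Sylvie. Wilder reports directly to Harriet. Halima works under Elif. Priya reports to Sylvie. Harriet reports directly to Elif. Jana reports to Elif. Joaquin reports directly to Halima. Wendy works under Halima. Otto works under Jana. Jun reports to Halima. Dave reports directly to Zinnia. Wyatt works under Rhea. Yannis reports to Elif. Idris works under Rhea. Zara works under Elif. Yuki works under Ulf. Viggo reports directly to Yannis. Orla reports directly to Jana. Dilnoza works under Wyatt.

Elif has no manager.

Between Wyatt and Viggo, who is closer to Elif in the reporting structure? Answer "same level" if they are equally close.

Both Wyatt and Viggo are 2 levels below Elif.

same level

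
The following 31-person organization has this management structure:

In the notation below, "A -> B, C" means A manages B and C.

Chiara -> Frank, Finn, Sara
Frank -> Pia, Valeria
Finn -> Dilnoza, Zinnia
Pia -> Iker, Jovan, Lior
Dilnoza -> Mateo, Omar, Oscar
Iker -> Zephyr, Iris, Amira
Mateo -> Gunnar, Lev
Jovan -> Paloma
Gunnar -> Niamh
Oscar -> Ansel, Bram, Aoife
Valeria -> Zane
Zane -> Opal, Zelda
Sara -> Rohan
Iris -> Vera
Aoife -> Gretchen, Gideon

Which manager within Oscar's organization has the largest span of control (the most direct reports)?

Direct-report counts within Oscar's organization: Oscar has 3; Aoife has 2. The largest is 3, held by Oscar.

Oscar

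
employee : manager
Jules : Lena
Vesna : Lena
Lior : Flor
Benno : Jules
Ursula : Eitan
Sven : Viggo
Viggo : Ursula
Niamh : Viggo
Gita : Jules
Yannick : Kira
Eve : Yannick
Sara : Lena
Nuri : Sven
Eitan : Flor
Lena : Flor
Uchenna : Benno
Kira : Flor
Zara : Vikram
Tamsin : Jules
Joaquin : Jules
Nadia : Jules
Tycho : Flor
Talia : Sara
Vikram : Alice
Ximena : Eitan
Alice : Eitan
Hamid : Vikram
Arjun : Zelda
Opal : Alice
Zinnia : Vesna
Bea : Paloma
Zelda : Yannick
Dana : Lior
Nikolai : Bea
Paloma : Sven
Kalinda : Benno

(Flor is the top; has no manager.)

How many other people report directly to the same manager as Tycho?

Tycho reports to Flor. Flor's other direct reports are Lena, Eitan, Kira, Lior — 4 peers.

4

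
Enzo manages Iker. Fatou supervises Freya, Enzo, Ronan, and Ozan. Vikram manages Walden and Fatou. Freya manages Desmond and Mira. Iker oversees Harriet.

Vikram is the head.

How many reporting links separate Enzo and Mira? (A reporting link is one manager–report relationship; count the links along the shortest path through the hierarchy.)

3

Enzo is 1 level below Fatou, and Mira is 2 levels below Fatou (their lowest common manager). The shortest path runs up from Enzo to Fatou and back down to Mira: 1 + 2 = 3 links.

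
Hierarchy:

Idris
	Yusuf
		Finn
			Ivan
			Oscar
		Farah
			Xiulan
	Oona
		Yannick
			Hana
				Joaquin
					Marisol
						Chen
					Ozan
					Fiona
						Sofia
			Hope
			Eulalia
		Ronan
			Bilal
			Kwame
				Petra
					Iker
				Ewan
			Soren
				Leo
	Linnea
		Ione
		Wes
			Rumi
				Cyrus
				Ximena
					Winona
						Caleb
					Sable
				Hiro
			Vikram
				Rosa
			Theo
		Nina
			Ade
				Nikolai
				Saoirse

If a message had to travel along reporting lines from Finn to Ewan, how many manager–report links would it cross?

6

Finn is 2 levels below Idris, and Ewan is 4 levels below Idris (their lowest common manager). The shortest path runs up from Finn to Idris and back down to Ewan: 2 + 4 = 6 links.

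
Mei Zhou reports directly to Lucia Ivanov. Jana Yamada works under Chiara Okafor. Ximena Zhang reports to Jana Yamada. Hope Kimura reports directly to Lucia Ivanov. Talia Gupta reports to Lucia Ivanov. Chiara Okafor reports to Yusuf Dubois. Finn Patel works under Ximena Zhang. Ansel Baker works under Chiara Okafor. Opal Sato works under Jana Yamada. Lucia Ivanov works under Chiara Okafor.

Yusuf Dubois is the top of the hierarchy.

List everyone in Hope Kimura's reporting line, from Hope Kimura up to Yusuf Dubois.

Hope Kimura -> Lucia Ivanov -> Chiara Okafor -> Yusuf Dubois

Hope Kimura reports to Lucia Ivanov. Lucia Ivanov reports to Chiara Okafor. Chiara Okafor reports to Yusuf Dubois. Yusuf Dubois is at the top.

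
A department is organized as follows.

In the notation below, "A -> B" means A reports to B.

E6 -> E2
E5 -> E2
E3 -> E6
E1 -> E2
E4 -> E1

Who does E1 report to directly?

E1 reports directly to E2.

E2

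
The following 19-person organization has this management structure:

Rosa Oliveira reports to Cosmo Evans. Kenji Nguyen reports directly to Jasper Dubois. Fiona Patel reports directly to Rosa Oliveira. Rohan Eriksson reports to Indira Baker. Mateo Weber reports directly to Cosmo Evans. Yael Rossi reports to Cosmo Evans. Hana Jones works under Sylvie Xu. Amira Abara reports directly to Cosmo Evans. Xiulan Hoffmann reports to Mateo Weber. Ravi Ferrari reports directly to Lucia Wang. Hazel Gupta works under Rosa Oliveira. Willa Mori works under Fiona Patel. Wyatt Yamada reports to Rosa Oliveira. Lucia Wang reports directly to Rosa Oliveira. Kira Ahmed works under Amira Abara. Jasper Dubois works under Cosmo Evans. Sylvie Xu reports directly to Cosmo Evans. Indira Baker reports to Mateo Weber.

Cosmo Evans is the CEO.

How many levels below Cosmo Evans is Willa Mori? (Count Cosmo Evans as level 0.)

Chain from Willa Mori up to Cosmo Evans: Willa Mori → Fiona Patel → Rosa Oliveira → Cosmo Evans. That is 3 steps up, so Willa Mori is 3 levels below Cosmo Evans.

3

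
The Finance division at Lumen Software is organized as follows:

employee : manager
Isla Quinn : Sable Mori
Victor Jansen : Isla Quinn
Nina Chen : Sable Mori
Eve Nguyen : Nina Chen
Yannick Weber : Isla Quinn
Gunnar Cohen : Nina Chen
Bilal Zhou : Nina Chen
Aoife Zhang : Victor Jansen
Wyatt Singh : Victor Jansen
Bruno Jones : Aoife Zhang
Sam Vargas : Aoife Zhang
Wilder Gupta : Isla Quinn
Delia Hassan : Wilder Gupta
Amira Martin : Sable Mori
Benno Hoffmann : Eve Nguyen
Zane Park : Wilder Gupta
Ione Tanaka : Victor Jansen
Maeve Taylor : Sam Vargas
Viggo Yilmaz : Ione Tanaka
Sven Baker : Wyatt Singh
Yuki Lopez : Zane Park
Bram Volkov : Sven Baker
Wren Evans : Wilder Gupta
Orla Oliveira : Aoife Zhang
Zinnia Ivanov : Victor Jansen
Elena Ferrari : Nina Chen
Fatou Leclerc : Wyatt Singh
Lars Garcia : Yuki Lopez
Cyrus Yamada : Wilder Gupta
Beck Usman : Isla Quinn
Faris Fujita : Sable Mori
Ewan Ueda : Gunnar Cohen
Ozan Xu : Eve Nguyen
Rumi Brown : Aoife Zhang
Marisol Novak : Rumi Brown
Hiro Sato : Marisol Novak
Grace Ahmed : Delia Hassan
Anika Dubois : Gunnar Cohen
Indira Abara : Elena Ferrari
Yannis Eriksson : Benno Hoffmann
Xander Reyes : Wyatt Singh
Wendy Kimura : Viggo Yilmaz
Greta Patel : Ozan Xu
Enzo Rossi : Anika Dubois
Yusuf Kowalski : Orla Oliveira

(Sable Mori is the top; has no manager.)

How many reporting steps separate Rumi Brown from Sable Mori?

4

Chain from Rumi Brown up to Sable Mori: Rumi Brown → Aoife Zhang → Victor Jansen → Isla Quinn → Sable Mori. That is 4 steps up, so Rumi Brown is 4 levels below Sable Mori.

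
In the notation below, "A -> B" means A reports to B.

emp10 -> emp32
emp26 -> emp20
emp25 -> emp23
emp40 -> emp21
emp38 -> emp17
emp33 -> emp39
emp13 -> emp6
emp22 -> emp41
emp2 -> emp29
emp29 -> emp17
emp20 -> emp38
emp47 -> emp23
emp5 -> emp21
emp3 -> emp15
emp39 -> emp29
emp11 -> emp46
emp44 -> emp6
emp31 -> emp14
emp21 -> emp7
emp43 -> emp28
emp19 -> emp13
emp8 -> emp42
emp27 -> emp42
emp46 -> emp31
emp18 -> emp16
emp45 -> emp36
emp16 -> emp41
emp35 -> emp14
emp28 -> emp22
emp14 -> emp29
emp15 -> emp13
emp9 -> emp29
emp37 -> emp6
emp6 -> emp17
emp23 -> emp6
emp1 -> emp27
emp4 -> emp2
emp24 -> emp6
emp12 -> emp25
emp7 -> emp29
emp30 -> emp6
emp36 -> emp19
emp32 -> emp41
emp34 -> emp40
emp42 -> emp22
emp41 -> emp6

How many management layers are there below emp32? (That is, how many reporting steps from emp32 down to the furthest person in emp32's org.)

The longest chain under emp32 runs emp32 → emp10, which is 1 level below emp32.

1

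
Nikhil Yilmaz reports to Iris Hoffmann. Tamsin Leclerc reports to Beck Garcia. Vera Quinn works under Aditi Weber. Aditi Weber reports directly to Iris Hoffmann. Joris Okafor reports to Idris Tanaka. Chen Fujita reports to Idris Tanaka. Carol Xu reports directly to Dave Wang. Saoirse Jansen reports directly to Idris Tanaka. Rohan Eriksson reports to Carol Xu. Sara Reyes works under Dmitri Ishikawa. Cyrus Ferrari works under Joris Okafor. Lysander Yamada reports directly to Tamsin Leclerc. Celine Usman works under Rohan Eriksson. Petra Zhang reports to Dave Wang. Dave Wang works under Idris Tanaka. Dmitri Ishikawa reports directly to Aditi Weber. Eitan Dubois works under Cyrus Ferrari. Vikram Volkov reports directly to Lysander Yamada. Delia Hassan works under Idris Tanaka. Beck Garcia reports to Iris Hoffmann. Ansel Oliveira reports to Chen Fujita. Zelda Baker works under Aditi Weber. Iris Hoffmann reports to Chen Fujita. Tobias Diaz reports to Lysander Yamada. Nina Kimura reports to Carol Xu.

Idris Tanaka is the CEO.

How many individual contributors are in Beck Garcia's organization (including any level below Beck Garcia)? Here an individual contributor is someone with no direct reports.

The people in Beck Garcia's organization with no one reporting to them are Vikram Volkov, Tobias Diaz. That is 2.

2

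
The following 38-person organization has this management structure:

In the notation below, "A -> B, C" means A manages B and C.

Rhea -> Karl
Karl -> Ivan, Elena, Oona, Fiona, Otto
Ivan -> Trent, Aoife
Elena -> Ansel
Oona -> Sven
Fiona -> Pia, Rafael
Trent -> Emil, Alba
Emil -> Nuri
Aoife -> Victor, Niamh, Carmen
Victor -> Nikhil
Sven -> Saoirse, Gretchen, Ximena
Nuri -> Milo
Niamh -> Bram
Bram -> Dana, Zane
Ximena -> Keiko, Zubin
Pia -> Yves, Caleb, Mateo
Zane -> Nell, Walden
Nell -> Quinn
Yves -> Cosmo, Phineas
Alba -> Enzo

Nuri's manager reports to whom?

Nuri reports to Emil, and Emil reports to Trent. So Nuri's skip-level manager is Trent.

Trent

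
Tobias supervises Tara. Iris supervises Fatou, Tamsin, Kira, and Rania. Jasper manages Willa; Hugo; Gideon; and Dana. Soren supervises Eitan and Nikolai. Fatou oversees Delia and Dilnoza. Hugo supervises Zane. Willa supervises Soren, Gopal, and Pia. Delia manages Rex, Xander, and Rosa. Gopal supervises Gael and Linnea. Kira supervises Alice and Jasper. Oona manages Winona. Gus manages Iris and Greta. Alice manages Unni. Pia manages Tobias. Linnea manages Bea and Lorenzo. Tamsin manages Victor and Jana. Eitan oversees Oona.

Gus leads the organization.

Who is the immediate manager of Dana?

Jasper

Dana reports directly to Jasper.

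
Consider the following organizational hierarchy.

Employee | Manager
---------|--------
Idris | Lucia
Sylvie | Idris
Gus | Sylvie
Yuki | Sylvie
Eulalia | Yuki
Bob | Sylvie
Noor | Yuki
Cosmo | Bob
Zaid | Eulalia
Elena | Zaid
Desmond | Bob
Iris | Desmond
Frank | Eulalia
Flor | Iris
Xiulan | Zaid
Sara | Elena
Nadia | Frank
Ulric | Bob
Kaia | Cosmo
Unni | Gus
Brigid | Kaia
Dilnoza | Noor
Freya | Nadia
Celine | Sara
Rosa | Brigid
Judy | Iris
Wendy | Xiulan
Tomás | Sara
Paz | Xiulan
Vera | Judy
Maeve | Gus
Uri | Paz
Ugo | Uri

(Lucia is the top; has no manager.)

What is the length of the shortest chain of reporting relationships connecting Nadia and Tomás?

Nadia is 2 levels below Eulalia, and Tomás is 4 levels below Eulalia (their lowest common manager). The shortest path runs up from Nadia to Eulalia and back down to Tomás: 2 + 4 = 6 links.

6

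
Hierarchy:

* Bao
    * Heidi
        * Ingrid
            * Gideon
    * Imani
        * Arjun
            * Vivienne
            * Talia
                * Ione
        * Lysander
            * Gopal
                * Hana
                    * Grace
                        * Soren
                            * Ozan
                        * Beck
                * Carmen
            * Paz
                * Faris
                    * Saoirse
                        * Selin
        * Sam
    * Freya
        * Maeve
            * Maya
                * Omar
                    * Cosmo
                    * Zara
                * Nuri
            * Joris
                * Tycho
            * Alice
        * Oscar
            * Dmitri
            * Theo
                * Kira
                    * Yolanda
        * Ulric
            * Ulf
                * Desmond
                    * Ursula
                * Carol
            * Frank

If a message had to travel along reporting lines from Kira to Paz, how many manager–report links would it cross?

Kira is 4 levels below Bao, and Paz is 3 levels below Bao (their lowest common manager). The shortest path runs up from Kira to Bao and back down to Paz: 4 + 3 = 7 links.

7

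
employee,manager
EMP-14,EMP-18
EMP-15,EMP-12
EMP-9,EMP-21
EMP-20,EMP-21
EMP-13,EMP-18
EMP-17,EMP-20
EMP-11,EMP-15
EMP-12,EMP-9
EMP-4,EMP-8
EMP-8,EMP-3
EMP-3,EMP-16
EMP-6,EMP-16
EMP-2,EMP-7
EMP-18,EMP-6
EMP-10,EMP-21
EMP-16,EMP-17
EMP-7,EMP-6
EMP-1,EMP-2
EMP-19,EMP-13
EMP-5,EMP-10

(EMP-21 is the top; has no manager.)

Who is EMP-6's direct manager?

EMP-16

EMP-6 reports directly to EMP-16.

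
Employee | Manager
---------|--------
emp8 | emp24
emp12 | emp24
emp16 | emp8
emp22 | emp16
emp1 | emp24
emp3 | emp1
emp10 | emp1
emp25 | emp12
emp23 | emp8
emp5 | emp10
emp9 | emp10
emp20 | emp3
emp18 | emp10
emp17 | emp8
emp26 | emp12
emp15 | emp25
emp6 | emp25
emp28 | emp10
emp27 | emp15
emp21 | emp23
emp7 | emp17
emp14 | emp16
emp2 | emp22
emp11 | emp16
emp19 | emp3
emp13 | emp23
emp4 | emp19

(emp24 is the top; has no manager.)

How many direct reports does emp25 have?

2

emp25 directly manages emp15, emp6. That is 2 direct reports.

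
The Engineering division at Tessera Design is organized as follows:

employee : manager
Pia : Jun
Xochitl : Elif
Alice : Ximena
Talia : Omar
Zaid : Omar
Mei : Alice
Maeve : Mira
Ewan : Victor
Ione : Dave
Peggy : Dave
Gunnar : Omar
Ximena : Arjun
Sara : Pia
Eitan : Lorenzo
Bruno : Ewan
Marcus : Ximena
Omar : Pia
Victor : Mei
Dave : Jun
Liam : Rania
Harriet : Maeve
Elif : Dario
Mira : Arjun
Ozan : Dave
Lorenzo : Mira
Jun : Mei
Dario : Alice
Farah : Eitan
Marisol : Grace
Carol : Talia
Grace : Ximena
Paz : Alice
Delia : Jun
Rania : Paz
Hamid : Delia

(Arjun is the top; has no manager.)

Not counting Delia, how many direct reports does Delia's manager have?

2

Delia reports to Jun. Jun's other direct reports are Dave, Pia — 2 peers.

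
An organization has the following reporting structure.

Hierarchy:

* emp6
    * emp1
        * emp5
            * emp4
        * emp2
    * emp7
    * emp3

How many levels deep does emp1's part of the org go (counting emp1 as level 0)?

2

The longest chain under emp1 runs emp1 → emp5 → emp4, which is 2 levels below emp1.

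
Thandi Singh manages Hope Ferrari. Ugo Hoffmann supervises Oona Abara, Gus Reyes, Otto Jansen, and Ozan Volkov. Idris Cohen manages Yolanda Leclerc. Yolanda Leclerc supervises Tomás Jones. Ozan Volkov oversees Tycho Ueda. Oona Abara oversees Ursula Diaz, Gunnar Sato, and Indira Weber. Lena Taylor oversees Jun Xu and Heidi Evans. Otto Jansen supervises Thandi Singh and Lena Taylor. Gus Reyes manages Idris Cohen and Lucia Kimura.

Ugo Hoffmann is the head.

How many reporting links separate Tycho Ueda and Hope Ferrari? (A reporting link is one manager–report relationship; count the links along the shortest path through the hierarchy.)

5

Tycho Ueda is 2 levels below Ugo Hoffmann, and Hope Ferrari is 3 levels below Ugo Hoffmann (their lowest common manager). The shortest path runs up from Tycho Ueda to Ugo Hoffmann and back down to Hope Ferrari: 2 + 3 = 5 links.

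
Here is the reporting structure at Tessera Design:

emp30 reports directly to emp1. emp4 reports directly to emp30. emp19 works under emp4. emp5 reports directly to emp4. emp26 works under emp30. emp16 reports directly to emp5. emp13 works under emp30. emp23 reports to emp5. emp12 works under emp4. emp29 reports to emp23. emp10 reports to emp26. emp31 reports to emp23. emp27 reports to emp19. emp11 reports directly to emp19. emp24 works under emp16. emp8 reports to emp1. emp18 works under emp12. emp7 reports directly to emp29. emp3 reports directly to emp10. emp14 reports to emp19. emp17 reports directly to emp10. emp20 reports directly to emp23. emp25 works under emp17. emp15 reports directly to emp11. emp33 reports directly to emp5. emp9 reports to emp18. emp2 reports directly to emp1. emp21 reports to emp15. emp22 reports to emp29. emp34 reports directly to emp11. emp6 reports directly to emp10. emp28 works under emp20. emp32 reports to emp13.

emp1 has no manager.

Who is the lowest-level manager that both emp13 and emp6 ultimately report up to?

emp30

emp13's chain of managers is emp30, emp1. emp6's chain of managers is emp10, emp26, emp30, emp1. The first manager that appears in both chains is emp30.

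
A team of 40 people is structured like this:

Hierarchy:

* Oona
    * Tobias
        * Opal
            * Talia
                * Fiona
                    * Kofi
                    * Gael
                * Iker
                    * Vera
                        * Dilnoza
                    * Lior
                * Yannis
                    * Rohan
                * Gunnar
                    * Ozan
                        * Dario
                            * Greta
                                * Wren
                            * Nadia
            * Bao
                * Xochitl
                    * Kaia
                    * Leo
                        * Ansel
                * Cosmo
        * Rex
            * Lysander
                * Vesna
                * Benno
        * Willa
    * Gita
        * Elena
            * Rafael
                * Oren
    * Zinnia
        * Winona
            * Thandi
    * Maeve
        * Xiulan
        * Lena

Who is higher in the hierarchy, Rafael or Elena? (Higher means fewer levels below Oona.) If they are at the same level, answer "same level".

Elena

Rafael is 3 levels below Oona; Elena is 2. Elena is higher.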